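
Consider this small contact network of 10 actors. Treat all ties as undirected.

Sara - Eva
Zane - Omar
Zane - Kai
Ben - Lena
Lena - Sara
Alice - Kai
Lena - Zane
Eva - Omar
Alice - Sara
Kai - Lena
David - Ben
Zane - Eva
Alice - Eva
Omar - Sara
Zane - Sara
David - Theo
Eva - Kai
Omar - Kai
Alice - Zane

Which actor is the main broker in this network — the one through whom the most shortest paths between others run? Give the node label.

Unnormalized betweenness of each node: Alice:1/5, Ben:14, David:8, Eva:9/20, Kai:17/4, Lena:91/5, Omar:1/5, Sara:17/4, Theo:0, Zane:89/20.
Lena has the largest value, 91/5, making it the main broker — the node through which the most shortest paths run.

Lena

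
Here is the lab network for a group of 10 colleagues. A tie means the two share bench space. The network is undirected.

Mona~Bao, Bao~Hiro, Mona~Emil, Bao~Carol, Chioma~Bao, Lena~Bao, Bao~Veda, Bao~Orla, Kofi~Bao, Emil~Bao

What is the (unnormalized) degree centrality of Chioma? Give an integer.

Chioma is directly tied to Bao. That is 1 neighbor, so the degree of Chioma is 1.

1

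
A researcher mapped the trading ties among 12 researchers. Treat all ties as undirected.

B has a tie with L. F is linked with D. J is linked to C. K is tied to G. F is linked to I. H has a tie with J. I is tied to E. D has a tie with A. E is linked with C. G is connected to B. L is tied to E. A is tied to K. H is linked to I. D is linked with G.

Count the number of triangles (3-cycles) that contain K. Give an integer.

0

K's neighbors are A and G, but none of them are tied to each other, so no triangle contains K.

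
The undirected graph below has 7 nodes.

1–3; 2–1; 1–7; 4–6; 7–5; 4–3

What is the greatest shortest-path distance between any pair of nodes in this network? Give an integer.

5

Eccentricity of each node (its greatest distance to any other): 1:3, 2:4, 3:3, 4:4, 5:5, 6:5, 7:4.
The maximum eccentricity is 5, realized for instance by the pair 6–5 via 6 – 4 – 3 – 1 – 7 – 5. So the diameter is 5.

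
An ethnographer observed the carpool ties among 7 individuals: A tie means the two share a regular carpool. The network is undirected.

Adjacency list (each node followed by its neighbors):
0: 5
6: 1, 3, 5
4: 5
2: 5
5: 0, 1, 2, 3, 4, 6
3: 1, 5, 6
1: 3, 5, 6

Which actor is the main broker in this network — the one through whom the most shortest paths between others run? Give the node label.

Unnormalized betweenness of each node: 0:0, 1:0, 2:0, 3:0, 4:0, 5:12, 6:0.
5 has the largest value, 12, making it the main broker — the node through which the most shortest paths run.

5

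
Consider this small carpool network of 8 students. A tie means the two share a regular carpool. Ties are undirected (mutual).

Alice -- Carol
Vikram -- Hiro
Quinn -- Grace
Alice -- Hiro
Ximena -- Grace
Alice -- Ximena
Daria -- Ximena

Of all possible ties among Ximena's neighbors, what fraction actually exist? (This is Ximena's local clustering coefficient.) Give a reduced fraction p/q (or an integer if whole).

0

Ximena's neighbors: Alice, Daria, and Grace (k = 3).
Possible neighbor pairs: C(3,2) = 3. Edges among them: none → e = 0.
Clustering(Ximena) = 0/3 = 0.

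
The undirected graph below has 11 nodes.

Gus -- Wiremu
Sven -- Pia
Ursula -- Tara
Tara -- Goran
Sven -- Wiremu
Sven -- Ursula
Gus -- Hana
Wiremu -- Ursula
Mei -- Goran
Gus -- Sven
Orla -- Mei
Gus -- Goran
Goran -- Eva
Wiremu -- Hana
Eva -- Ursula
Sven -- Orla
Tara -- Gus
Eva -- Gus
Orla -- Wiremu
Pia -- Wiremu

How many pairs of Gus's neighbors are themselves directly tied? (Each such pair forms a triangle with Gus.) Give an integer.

Gus's neighbors: Eva, Goran, Hana, Sven, Tara, and Wiremu.
Neighbor pairs that are themselves tied: Gus–Eva–Goran; Gus–Goran–Tara; Gus–Hana–Wiremu; Gus–Sven–Wiremu. Each forms one triangle with Gus, for 4 in total.

4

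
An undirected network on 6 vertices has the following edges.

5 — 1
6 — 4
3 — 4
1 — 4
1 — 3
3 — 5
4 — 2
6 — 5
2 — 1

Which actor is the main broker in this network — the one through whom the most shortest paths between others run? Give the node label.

Unnormalized betweenness of each node: 1:11/6, 2:0, 3:1/3, 4:5/2, 5:1, 6:1/3.
4 has the largest value, 5/2, making it the main broker — the node through which the most shortest paths run.

4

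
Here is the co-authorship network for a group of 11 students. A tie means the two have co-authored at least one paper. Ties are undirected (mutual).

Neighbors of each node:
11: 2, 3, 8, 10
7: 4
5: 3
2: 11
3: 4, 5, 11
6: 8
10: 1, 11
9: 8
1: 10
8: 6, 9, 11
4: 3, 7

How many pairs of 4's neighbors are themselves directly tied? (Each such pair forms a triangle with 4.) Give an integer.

0

4's neighbors are 3 and 7, but none of them are tied to each other, so no triangle contains 4.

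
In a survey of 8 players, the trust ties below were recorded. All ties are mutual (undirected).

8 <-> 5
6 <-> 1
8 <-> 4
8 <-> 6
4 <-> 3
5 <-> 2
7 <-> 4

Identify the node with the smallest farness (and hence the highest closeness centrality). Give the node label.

Farness (sum of distances to all others) for each node — 1:21, 2:21, 3:19, 4:13, 5:15, 6:15, 7:19, 8:11.
The smallest farness is 11, for 8, so 8 has the highest closeness.

8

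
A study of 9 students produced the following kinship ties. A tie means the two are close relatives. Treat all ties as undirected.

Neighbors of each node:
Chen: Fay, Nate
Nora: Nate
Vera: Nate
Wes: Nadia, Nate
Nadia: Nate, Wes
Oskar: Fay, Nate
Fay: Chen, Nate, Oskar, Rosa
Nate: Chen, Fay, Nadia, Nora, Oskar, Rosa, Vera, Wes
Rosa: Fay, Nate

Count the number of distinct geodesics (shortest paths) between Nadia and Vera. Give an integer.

The shortest distance is 2, and the only length-2 path is Nadia–Nate–Vera. So there is exactly 1 shortest path.

1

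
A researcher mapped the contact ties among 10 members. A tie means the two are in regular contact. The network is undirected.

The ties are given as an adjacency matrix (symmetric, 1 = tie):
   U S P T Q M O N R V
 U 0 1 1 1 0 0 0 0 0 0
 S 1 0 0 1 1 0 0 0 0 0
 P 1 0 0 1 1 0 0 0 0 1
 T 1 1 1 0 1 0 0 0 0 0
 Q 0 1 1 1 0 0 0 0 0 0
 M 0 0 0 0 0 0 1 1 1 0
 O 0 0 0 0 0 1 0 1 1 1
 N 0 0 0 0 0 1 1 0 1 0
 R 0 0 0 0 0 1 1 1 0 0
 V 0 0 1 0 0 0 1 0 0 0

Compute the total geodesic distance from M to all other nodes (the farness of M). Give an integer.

25

Distances from M: N:1, O:1, P:3, Q:4, R:1, S:5, T:4, U:4, V:2.
Sum = 1 + 1 + 3 + 4 + 1 + 5 + 4 + 4 + 2 = 25.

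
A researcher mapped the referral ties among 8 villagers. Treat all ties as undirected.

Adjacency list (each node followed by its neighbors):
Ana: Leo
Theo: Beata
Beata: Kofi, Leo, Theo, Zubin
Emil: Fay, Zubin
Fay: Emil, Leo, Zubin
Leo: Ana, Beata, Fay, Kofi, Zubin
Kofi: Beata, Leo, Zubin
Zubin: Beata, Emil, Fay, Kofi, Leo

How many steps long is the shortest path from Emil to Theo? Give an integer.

One shortest route is Emil – Zubin – Beata – Theo, which uses 3 edges, and at distance 2 from Emil we only reach {Beata, Kofi, Leo}, which does not include Theo. So d(Emil,Theo) = 3.

3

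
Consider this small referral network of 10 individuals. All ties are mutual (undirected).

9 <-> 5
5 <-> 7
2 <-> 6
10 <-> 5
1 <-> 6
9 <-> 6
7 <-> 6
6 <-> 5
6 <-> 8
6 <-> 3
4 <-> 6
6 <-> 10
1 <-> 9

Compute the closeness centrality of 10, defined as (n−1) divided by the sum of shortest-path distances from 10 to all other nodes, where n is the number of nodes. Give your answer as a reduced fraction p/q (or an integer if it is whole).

Distances from 10: 1:2, 2:2, 3:2, 4:2, 5:1, 6:1, 7:2, 8:2, 9:2. Sum = 16.
n = 10, so closeness = 9/16.

9/16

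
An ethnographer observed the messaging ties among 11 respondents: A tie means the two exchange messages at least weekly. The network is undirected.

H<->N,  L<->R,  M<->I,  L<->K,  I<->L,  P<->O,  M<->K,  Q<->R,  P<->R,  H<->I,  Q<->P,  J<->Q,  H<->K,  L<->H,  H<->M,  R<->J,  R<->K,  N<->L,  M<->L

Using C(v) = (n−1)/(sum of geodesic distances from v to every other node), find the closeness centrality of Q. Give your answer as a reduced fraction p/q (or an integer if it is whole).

10/21

Distances from Q: H:3, I:3, J:1, K:2, L:2, M:3, N:3, O:2, P:1, R:1. Sum = 21.
n = 11, so closeness = 10/21.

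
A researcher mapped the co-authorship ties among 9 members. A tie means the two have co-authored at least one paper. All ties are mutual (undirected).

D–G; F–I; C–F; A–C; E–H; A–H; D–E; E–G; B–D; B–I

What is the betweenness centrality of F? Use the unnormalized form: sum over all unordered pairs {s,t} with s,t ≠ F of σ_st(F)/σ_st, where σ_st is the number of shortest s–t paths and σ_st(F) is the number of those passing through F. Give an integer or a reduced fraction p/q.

Pairs whose geodesics pass through F — C–D: 1/2; C–B: 1; C–I: 1; A–B: 1/2; A–I: 1; H–I: 1/2.
All other pairs contribute 0.
Summing the contributions gives betweenness(F) = 9/2.

9/2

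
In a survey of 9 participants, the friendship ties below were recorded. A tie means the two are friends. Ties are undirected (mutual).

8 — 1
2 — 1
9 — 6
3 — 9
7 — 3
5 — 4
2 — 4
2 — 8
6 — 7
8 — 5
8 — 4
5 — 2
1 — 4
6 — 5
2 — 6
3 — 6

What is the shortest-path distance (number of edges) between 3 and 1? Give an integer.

3

One shortest route is 3 – 6 – 2 – 1, which uses 3 edges, and at distance 2 from 3 we only reach {2, 5}, which does not include 1. So d(3,1) = 3.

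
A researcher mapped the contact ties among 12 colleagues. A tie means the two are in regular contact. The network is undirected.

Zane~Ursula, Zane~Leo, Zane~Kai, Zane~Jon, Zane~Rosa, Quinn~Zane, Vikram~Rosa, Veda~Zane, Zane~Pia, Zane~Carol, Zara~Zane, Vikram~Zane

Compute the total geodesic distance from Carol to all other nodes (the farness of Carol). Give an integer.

21

Distances from Carol: Jon:2, Kai:2, Leo:2, Pia:2, Quinn:2, Rosa:2, Ursula:2, Veda:2, Vikram:2, Zane:1, Zara:2.
Sum = 2 + 2 + 2 + 2 + 2 + 2 + 2 + 2 + 2 + 1 + 2 = 21.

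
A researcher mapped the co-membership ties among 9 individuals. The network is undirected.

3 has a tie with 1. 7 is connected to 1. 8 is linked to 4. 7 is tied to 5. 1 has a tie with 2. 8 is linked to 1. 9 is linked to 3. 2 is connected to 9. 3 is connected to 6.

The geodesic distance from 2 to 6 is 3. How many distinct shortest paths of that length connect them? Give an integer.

2

The shortest distance is 3. The length-3 paths are: 2–9–3–6; 2–1–3–6.
That gives 2 distinct shortest paths.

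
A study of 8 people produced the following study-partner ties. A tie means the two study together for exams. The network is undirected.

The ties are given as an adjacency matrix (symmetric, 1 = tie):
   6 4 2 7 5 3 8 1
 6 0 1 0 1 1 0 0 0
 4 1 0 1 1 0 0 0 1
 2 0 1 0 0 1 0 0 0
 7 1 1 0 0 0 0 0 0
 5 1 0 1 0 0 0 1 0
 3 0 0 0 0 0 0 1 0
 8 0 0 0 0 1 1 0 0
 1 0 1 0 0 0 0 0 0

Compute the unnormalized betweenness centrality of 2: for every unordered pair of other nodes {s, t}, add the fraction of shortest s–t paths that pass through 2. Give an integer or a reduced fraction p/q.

Pairs whose geodesics pass through 2 — 4–5: 1/2; 4–3: 1/2; 4–8: 1/2; 5–1: 1/2; 3–1: 1/2; 8–1: 1/2.
All other pairs contribute 0.
Summing the contributions gives betweenness(2) = 3.

3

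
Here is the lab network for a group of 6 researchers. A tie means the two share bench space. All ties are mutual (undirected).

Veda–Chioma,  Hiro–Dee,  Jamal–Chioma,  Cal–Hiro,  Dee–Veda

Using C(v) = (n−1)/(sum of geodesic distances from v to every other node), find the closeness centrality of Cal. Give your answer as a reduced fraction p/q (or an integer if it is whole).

Distances from Cal: Chioma:4, Dee:2, Hiro:1, Jamal:5, Veda:3. Sum = 15.
n = 6, so closeness = 5/15 = 1/3.

1/3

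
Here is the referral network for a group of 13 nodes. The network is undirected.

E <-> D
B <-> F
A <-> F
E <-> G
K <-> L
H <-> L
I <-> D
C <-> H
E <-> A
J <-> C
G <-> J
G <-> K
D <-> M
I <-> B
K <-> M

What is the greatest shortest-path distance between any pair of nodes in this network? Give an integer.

Eccentricity of each node (its greatest distance to any other): A:5, B:6, C:6, D:4, E:4, F:6, G:4, H:6, I:5, J:5, K:4, L:5, M:4.
The maximum eccentricity is 6, realized for instance by the pair F–H via F – A – E – G – J – C – H. So the diameter is 6.

6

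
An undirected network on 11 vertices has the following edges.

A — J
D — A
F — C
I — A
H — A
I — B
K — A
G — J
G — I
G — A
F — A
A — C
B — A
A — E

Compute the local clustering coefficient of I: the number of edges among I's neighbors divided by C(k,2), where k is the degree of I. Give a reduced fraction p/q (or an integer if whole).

I's neighbors: A, B, and G (k = 3).
Possible neighbor pairs: C(3,2) = 3. Edges among them: A–B, A–G → e = 2.
Clustering(I) = 2/3.

2/3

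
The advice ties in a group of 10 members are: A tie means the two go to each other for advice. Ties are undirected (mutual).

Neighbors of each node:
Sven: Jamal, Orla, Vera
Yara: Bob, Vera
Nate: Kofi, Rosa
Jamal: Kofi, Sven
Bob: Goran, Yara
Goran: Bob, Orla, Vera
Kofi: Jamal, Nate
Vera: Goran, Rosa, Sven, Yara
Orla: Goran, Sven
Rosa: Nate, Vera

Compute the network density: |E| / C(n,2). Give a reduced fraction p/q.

4/15

There are 12 edges and 10 nodes, so the maximum possible is C(10,2) = 45.
Density = 12/45 = 4/15.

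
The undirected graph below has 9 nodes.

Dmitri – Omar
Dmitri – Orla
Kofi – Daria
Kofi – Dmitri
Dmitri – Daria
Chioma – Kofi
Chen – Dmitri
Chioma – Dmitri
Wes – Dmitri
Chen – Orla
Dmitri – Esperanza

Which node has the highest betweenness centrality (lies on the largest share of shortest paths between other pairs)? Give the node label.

Unnormalized betweenness of each node: Chen:0, Chioma:0, Daria:0, Dmitri:49/2, Esperanza:0, Kofi:1/2, Omar:0, Orla:0, Wes:0.
Dmitri has the largest value, 49/2, making it the main broker — the node through which the most shortest paths run.

Dmitri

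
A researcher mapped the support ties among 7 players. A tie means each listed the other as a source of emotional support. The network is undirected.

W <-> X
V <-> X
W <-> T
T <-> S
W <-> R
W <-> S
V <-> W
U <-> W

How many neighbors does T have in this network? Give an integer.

2

T is directly tied to S and W. That is 2 neighbors, so the degree of T is 2.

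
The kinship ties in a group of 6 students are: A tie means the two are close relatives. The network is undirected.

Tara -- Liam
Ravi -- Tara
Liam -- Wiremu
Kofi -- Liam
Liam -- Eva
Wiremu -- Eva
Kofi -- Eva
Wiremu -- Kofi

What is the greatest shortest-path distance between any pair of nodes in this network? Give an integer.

3

Eccentricity of each node (its greatest distance to any other): Eva:3, Kofi:3, Liam:2, Ravi:3, Tara:2, Wiremu:3.
The maximum eccentricity is 3, realized for instance by the pair Eva–Ravi via Eva – Liam – Tara – Ravi. So the diameter is 3.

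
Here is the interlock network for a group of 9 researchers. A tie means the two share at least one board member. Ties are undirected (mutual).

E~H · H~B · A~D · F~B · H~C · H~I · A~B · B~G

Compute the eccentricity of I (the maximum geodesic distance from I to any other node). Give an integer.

4

Distances from I: A:3, B:2, C:2, D:4, E:2, F:3, G:3, H:1.
The largest is 4 (to D), so the eccentricity of I is 4.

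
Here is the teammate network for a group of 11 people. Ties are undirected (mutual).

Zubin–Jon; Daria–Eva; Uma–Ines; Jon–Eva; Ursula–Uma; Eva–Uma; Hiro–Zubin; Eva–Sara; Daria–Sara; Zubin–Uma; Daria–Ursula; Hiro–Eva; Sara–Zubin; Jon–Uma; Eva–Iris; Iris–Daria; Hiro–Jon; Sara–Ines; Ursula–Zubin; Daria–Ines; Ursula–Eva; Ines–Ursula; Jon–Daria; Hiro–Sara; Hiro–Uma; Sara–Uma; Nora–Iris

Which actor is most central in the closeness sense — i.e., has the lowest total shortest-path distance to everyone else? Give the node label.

Farness (sum of distances to all others) for each node — Daria:14, Eva:13, Hiro:16, Ines:17, Iris:18, Jon:16, Nora:27, Sara:15, Uma:14, Ursula:16, Zubin:18.
The smallest farness is 13, for Eva, so Eva has the highest closeness.

Eva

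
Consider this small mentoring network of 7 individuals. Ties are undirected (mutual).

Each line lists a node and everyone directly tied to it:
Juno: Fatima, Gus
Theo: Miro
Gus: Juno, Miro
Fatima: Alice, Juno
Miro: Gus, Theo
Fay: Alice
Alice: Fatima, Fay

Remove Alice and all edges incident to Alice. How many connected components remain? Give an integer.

2

Without Alice, the remaining ties split the others into: {Fatima, Gus, Juno, Miro, Theo}; {Fay}.
That's 2 separate components.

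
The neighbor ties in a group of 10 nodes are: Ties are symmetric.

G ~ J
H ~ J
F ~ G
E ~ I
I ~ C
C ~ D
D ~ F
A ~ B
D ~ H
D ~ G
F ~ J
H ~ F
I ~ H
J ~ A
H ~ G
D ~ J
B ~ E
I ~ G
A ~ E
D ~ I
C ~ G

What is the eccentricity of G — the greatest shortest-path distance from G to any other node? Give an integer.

3

Distances from G: A:2, B:3, C:1, D:1, E:2, F:1, H:1, I:1, J:1.
The largest is 3 (to B), so the eccentricity of G is 3.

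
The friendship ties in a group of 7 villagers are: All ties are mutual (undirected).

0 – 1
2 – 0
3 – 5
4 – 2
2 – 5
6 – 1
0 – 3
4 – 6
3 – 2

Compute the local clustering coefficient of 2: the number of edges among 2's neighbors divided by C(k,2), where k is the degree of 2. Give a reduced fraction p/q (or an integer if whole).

2's neighbors: 0, 3, 4, and 5 (k = 4).
Possible neighbor pairs: C(4,2) = 6. Edges among them: 0–3, 3–5 → e = 2.
Clustering(2) = 2/6 = 1/3.

1/3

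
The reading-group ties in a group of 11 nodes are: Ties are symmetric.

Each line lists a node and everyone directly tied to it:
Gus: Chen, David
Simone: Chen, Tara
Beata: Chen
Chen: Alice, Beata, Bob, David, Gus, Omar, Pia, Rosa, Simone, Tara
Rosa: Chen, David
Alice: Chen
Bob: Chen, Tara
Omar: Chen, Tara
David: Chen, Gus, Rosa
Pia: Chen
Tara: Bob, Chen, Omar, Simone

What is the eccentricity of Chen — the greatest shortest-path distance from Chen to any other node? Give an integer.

1

Distances from Chen: Alice:1, Beata:1, Bob:1, David:1, Gus:1, Omar:1, Pia:1, Rosa:1, Simone:1, Tara:1.
The largest is 1 (to Gus, Beata, Alice, Tara, Rosa, Simone, Omar, Pia, David, and Bob), so the eccentricity of Chen is 1.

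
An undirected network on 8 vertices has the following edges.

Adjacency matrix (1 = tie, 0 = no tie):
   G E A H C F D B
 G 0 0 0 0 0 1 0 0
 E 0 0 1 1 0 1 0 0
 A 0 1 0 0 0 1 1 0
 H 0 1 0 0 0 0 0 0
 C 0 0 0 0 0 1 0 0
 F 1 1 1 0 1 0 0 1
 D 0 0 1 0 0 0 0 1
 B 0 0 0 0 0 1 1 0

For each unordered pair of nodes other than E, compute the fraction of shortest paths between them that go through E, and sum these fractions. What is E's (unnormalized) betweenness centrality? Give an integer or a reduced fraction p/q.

Pairs whose geodesics pass through E — G–H: 1; A–H: 1; H–C: 1; H–F: 1; H–D: 1; H–B: 1.
All other pairs contribute 0.
Summing the contributions gives betweenness(E) = 6.

6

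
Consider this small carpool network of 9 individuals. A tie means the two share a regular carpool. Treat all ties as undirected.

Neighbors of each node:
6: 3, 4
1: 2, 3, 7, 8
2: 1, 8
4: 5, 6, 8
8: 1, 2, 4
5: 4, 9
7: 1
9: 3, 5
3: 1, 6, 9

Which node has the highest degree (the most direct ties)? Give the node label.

Degrees — 1:4, 2:2, 3:3, 4:3, 5:2, 6:2, 7:1, 8:3, 9:2.
The maximum is 4, attained only by 1.

1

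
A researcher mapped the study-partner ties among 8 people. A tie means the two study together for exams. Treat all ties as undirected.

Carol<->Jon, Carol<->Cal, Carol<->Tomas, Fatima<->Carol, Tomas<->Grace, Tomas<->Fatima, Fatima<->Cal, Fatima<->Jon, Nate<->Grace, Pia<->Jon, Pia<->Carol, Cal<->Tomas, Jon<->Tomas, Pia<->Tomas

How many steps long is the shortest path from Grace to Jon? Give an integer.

2

One shortest route is Grace – Tomas – Jon, which uses 2 edges, and Grace and Jon are not directly tied, so nothing shorter exists. So d(Grace,Jon) = 2.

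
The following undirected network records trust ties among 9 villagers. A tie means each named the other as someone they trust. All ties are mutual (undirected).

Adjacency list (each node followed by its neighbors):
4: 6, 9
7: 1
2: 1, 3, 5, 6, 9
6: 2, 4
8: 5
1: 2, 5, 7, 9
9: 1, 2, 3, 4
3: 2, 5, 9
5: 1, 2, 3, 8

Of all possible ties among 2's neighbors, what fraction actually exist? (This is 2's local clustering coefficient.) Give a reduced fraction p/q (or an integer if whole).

2/5

2's neighbors: 1, 3, 5, 6, and 9 (k = 5).
Possible neighbor pairs: C(5,2) = 10. Edges among them: 1–5, 1–9, 3–5, 3–9 → e = 4.
Clustering(2) = 4/10 = 2/5.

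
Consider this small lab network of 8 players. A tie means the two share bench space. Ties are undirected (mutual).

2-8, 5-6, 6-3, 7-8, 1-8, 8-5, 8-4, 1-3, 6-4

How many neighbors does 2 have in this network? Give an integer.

1

2 is directly tied to 8. That is 1 neighbor, so the degree of 2 is 1.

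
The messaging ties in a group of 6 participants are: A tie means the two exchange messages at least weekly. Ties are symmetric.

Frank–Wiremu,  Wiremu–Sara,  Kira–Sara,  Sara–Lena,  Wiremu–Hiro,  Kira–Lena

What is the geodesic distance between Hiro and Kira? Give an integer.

3

One shortest route is Hiro – Wiremu – Sara – Kira, which uses 3 edges, and at distance 2 from Hiro we only reach {Frank, Sara}, which does not include Kira. So d(Hiro,Kira) = 3.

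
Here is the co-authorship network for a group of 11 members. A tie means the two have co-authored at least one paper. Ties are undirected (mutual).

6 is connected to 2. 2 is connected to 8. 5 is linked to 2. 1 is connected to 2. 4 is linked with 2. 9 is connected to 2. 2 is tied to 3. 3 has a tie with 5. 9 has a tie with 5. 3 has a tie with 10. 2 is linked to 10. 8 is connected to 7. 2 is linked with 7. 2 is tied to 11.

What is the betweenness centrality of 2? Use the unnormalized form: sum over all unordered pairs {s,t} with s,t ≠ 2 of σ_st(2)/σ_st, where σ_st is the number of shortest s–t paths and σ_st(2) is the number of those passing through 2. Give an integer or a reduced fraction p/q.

Pairs whose geodesics pass through 2 — 11–6: 1; 11–8: 1; 11–3: 1; 11–1: 1; 11–7: 1; 11–4: 1; 11–5: 1; 11–10: 1; 11–9: 1; 6–8: 1; 6–3: 1; 6–1: 1; 6–7: 1; 6–4: 1 … (+27 more pairs).
All other pairs contribute 0.
Summing the contributions gives betweenness(2) = 40.

40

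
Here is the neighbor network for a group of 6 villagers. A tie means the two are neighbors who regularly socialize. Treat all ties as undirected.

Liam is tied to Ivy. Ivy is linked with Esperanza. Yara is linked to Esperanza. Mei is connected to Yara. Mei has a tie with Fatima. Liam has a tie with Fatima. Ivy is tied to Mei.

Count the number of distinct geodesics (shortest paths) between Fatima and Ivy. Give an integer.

2

The shortest distance is 2. The length-2 paths are: Fatima–Mei–Ivy; Fatima–Liam–Ivy.
That gives 2 distinct shortest paths.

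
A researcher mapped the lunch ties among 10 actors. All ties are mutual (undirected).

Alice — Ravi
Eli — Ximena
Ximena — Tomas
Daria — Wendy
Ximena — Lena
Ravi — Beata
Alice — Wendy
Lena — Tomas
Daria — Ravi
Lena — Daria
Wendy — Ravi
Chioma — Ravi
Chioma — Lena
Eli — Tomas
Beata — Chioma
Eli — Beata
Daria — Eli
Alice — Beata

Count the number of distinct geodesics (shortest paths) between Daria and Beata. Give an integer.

2

The shortest distance is 2. The length-2 paths are: Daria–Eli–Beata; Daria–Ravi–Beata.
That gives 2 distinct shortest paths.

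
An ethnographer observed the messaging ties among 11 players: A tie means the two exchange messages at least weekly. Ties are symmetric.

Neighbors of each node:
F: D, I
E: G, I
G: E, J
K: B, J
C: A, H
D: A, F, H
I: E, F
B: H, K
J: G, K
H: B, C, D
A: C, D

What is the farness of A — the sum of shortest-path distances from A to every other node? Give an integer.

Distances from A: B:3, C:1, D:1, E:4, F:2, G:5, H:2, I:3, J:5, K:4.
Sum = 3 + 1 + 1 + 4 + 2 + 5 + 2 + 3 + 5 + 4 = 30.

30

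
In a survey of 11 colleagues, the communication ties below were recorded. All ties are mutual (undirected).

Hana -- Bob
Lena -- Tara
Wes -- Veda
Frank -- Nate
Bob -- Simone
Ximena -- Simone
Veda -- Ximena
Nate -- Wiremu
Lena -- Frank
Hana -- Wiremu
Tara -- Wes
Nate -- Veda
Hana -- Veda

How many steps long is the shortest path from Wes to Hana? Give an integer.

One shortest route is Wes – Veda – Hana, which uses 2 edges, and Wes and Hana are not directly tied, so nothing shorter exists. So d(Wes,Hana) = 2.

2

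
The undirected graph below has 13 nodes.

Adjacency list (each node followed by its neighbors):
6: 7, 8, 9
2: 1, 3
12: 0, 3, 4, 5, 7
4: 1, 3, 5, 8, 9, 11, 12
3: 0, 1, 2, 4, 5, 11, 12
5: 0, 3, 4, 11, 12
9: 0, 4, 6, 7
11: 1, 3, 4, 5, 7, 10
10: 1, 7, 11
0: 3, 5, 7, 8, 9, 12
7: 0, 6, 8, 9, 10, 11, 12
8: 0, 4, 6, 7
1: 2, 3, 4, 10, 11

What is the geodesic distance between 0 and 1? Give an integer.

One shortest route is 0 – 3 – 1, which uses 2 edges, and 0 and 1 are not directly tied, so nothing shorter exists. So d(0,1) = 2.

2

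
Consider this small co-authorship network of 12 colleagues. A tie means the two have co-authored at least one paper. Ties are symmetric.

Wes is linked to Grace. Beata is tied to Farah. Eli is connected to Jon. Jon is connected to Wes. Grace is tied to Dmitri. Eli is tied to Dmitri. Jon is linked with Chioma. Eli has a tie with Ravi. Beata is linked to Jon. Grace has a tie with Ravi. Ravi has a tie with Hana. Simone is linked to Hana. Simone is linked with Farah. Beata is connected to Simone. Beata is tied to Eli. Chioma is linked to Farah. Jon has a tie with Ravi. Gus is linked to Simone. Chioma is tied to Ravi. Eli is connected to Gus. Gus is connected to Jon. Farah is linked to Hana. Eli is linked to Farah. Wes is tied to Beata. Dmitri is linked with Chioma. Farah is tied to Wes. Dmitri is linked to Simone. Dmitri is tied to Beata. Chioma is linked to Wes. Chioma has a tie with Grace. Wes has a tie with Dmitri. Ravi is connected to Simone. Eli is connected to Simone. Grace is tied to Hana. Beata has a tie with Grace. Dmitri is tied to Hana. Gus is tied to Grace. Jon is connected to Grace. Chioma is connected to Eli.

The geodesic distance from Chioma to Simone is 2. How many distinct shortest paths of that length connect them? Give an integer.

The shortest distance is 2. The length-2 paths are: Chioma–Eli–Simone; Chioma–Ravi–Simone; Chioma–Farah–Simone; Chioma–Dmitri–Simone.
That gives 4 distinct shortest paths.

4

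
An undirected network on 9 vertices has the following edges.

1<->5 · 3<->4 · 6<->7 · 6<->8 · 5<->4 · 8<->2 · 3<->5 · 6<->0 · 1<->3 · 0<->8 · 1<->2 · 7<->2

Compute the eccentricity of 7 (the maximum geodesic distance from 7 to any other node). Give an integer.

4

Distances from 7: 0:2, 1:2, 2:1, 3:3, 4:4, 5:3, 6:1, 8:2.
The largest is 4 (to 4), so the eccentricity of 7 is 4.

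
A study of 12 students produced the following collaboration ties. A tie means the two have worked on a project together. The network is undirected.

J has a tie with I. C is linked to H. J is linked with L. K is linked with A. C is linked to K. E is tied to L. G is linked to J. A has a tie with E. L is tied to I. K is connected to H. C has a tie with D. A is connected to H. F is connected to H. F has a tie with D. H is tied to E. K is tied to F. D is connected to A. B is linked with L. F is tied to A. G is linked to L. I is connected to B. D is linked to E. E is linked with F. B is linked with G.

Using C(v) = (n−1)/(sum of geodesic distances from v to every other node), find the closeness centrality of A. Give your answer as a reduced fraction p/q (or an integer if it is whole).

11/21

Distances from A: B:3, C:2, D:1, E:1, F:1, G:3, H:1, I:3, J:3, K:1, L:2. Sum = 21.
n = 12, so closeness = 11/21.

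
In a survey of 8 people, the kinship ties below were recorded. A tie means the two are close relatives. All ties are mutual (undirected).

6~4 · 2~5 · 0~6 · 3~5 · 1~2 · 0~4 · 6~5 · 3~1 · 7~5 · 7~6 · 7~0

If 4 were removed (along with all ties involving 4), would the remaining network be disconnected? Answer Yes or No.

Even without 4, every remaining node can still reach every other (the residual graph is connected), so 4 is not a cut vertex.

No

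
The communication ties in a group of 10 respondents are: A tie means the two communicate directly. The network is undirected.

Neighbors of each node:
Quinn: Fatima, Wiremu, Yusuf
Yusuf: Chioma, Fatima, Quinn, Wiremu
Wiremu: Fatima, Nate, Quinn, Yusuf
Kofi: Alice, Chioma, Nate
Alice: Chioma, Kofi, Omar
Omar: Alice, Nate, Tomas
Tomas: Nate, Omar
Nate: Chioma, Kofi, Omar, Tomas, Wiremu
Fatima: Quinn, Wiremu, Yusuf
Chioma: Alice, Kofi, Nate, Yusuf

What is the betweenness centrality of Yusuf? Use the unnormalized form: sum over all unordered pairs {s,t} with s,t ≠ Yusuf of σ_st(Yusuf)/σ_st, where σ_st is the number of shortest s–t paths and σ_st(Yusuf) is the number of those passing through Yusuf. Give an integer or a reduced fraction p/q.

23/4

Pairs whose geodesics pass through Yusuf — Kofi–Fatima: 1/2; Kofi–Quinn: 1/2; Chioma–Fatima: 1; Chioma–Wiremu: 1/2; Chioma–Quinn: 1; Alice–Fatima: 1; Alice–Wiremu: 1/4; Alice–Quinn: 1.
All other pairs contribute 0.
Summing the contributions gives betweenness(Yusuf) = 23/4.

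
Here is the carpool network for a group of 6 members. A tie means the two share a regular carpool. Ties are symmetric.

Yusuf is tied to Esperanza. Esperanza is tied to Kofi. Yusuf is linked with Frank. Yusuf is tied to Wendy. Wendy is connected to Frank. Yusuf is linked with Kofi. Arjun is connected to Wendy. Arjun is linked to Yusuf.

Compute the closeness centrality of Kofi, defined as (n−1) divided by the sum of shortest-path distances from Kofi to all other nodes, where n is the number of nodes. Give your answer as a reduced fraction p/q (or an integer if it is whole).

Distances from Kofi: Arjun:2, Esperanza:1, Frank:2, Wendy:2, Yusuf:1. Sum = 8.
n = 6, so closeness = 5/8.

5/8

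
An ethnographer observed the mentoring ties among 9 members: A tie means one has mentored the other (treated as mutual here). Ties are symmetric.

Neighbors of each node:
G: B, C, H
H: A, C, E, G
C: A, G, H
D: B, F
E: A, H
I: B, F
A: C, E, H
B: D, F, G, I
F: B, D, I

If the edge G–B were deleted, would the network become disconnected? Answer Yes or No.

Without the G–B edge there is no alternate route between G and B, so the network disconnects. It is a bridge.

Yes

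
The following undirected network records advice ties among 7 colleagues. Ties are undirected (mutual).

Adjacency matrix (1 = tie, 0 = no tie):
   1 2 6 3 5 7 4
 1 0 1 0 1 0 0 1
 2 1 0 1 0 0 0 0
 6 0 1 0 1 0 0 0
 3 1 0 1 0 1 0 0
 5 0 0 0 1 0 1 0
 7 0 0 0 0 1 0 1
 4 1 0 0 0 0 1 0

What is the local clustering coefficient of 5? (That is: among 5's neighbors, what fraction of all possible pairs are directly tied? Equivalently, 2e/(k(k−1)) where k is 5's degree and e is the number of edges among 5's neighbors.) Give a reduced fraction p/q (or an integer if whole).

5's neighbors: 3 and 7 (k = 2).
Possible neighbor pairs: C(2,2) = 1. Edges among them: none → e = 0.
Clustering(5) = 0/1.

0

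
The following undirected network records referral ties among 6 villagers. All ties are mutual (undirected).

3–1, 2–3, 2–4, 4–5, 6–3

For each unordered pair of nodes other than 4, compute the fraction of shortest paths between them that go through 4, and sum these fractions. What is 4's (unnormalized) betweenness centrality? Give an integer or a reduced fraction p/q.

4

Pairs whose geodesics pass through 4 — 2–5: 1; 5–6: 1; 5–1: 1; 5–3: 1.
All other pairs contribute 0.
Summing the contributions gives betweenness(4) = 4.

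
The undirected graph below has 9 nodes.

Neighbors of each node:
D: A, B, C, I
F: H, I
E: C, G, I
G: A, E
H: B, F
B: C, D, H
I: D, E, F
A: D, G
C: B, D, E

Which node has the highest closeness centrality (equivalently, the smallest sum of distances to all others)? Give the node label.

D

Farness (sum of distances to all others) for each node — A:16, B:14, C:14, D:12, E:14, F:17, G:18, H:18, I:13.
The smallest farness is 12, for D, so D has the highest closeness.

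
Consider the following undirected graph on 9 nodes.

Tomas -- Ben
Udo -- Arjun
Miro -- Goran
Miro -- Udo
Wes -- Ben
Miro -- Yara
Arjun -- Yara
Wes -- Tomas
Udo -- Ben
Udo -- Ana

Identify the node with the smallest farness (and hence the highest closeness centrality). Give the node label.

Udo

Farness (sum of distances to all others) for each node — Ana:19, Arjun:17, Ben:15, Goran:22, Miro:15, Tomas:21, Udo:12, Wes:21, Yara:20.
The smallest farness is 12, for Udo, so Udo has the highest closeness.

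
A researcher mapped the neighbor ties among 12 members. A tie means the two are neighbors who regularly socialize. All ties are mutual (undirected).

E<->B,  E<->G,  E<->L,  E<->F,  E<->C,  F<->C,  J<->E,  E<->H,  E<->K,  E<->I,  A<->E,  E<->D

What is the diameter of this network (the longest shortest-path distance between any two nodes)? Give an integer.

Eccentricity of each node (its greatest distance to any other): A:2, B:2, C:2, D:2, E:1, F:2, G:2, H:2, I:2, J:2, K:2, L:2.
The maximum eccentricity is 2, realized for instance by the pair A–K via A – E – K. So the diameter is 2.

2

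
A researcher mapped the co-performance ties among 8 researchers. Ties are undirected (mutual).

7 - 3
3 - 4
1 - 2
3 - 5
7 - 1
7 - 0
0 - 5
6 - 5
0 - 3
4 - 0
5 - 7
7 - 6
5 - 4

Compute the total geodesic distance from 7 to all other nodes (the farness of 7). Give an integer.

Distances from 7: 0:1, 1:1, 2:2, 3:1, 4:2, 5:1, 6:1.
Sum = 1 + 1 + 2 + 1 + 2 + 1 + 1 = 9.

9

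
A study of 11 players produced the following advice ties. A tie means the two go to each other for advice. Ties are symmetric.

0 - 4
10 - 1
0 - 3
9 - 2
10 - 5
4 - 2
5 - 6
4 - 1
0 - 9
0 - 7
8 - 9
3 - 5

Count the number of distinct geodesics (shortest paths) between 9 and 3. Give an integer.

1

The shortest distance is 2, and the only length-2 path is 9–0–3. So there is exactly 1 shortest path.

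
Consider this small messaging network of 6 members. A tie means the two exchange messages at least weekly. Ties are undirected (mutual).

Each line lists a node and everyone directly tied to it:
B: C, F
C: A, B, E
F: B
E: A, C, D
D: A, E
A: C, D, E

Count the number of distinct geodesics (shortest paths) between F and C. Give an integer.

The shortest distance is 2, and the only length-2 path is F–B–C. So there is exactly 1 shortest path.

1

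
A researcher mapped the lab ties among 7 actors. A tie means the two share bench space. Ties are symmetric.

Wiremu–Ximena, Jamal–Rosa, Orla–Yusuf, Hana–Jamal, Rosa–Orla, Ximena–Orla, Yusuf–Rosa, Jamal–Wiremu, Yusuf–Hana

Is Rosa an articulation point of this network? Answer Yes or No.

No

Even without Rosa, every remaining node can still reach every other (the residual graph is connected), so Rosa is not a cut vertex.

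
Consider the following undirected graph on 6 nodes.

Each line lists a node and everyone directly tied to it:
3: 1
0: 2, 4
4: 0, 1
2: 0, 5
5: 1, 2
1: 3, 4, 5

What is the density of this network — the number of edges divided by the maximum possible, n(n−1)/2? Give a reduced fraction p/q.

2/5

There are 6 edges and 6 nodes, so the maximum possible is C(6,2) = 15.
Density = 6/15 = 2/5.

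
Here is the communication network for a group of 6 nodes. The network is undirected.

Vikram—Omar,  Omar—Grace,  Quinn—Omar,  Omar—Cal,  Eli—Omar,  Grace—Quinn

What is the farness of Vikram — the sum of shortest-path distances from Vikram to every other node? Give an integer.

9

Distances from Vikram: Cal:2, Eli:2, Grace:2, Omar:1, Quinn:2.
Sum = 2 + 2 + 2 + 1 + 2 = 9.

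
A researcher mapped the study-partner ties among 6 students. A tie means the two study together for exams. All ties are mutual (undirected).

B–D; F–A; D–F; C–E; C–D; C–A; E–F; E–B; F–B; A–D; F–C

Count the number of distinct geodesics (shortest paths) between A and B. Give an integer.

The shortest distance is 2. The length-2 paths are: A–D–B; A–F–B.
That gives 2 distinct shortest paths.

2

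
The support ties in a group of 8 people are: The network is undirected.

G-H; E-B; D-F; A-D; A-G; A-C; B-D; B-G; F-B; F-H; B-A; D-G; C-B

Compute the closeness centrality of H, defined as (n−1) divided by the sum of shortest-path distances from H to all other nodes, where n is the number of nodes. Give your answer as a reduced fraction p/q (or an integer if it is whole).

Distances from H: A:2, B:2, C:3, D:2, E:3, F:1, G:1. Sum = 14.
n = 8, so closeness = 7/14 = 1/2.

1/2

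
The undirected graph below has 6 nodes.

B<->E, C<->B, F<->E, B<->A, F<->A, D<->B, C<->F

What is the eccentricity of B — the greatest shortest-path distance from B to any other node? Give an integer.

2

Distances from B: A:1, C:1, D:1, E:1, F:2.
The largest is 2 (to F), so the eccentricity of B is 2.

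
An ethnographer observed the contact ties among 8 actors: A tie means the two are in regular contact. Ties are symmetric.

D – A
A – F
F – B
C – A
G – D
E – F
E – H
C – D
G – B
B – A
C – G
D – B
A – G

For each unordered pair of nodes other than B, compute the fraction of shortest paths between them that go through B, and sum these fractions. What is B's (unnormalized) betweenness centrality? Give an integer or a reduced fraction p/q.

3

Pairs whose geodesics pass through B — G–F: 1/2; G–E: 1/2; G–H: 1/2; D–F: 1/2; D–E: 1/2; D–H: 1/2.
All other pairs contribute 0.
Summing the contributions gives betweenness(B) = 3.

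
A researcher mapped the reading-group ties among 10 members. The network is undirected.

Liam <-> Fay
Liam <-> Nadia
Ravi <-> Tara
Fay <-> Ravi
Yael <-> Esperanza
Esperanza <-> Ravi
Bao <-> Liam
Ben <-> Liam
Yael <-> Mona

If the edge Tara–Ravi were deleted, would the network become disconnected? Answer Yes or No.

Without the Tara–Ravi edge there is no alternate route between Tara and Ravi, so the network disconnects. It is a bridge.

Yes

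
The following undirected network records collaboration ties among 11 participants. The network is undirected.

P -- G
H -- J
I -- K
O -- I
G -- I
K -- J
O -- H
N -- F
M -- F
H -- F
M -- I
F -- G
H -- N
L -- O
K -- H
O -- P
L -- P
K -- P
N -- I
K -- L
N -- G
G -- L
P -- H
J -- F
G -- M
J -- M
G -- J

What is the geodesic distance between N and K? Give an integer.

2

One shortest route is N – I – K, which uses 2 edges, and N and K are not directly tied, so nothing shorter exists. So d(N,K) = 2.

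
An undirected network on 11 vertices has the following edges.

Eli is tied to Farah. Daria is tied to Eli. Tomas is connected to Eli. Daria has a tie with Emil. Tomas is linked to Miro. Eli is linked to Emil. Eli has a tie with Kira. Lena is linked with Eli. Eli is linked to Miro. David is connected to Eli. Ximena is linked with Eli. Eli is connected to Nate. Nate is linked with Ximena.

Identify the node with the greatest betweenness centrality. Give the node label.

Unnormalized betweenness of each node: Daria:0, David:0, Eli:42, Emil:0, Farah:0, Kira:0, Lena:0, Miro:0, Nate:0, Tomas:0, Ximena:0.
Eli has the largest value, 42, making it the main broker — the node through which the most shortest paths run.

Eli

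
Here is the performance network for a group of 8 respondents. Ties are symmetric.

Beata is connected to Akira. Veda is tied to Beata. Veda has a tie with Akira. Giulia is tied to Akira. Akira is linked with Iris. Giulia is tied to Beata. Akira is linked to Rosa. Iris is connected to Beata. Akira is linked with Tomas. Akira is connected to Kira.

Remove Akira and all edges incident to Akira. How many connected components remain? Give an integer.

Without Akira, the remaining ties split the others into: {Beata, Giulia, Iris, Veda}; {Kira}; {Rosa}; {Tomas}.
That's 4 separate components.

4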